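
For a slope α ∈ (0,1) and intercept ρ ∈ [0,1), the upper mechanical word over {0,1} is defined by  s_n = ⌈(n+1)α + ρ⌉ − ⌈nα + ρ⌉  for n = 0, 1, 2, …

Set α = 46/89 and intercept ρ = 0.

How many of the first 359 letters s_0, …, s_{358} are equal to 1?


186

#1s = Σ_{n=0}^{358} s_n = Σ_{n=0}^{358} (⌈(n+1)α+ρ⌉ − ⌈nα+ρ⌉)
the sum telescopes: every ⌈nα+ρ⌉ with 0 < n < 359 appears once with + and once with −, leaving ⌈359α+ρ⌉ − ⌈0·α+ρ⌉
359α + ρ = (359·46) / 89 = 16514/89
ρ = 0/89
⌈16514/89⌉ = 186,  ⌈0/89⌉ = 0
#1s = 186 − 0 = 186


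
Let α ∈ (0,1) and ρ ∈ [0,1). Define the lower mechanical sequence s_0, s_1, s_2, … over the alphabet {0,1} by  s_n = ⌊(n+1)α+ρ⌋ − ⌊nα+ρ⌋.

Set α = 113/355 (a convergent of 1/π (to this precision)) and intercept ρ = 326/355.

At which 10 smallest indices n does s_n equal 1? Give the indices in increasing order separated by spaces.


n=0: ⌊439/355⌋−⌊326/355⌋ = 1−0 = 1  ← one
n=1: ⌊552/355⌋−⌊439/355⌋ = 1−1 = 0
n=2: ⌊665/355⌋−⌊552/355⌋ = 1−1 = 0
n=3: ⌊778/355⌋−⌊665/355⌋ = 2−1 = 1  ← one
n=4: ⌊891/355⌋−⌊778/355⌋ = 2−2 = 0
n=5: ⌊1004/355⌋−⌊891/355⌋ = 2−2 = 0
n=6: ⌊1117/355⌋−⌊1004/355⌋ = 3−2 = 1  ← one
n=7: ⌊1230/355⌋−⌊1117/355⌋ = 3−3 = 0
n=8: ⌊1343/355⌋−⌊1230/355⌋ = 3−3 = 0
n=9: ⌊1456/355⌋−⌊1343/355⌋ = 4−3 = 1  ← one
n=10: ⌊1569/355⌋−⌊1456/355⌋ = 4−4 = 0
n=11: ⌊1682/355⌋−⌊1569/355⌋ = 4−4 = 0
n=12: ⌊1795/355⌋−⌊1682/355⌋ = 5−4 = 1  ← one
n=13: ⌊1908/355⌋−⌊1795/355⌋ = 5−5 = 0
n=14: ⌊2021/355⌋−⌊1908/355⌋ = 5−5 = 0
n=15: ⌊2134/355⌋−⌊2021/355⌋ = 6−5 = 1  ← one
n=16: ⌊2247/355⌋−⌊2134/355⌋ = 6−6 = 0
n=17: ⌊2360/355⌋−⌊2247/355⌋ = 6−6 = 0
n=18: ⌊2473/355⌋−⌊2360/355⌋ = 6−6 = 0
n=19: ⌊2586/355⌋−⌊2473/355⌋ = 7−6 = 1  ← one
n=20: ⌊2699/355⌋−⌊2586/355⌋ = 7−7 = 0
n=21: ⌊2812/355⌋−⌊2699/355⌋ = 7−7 = 0
n=22: ⌊2925/355⌋−⌊2812/355⌋ = 8−7 = 1  ← one
n=23: ⌊3038/355⌋−⌊2925/355⌋ = 8−8 = 0
n=24: ⌊3151/355⌋−⌊3038/355⌋ = 8−8 = 0
n=25: ⌊3264/355⌋−⌊3151/355⌋ = 9−8 = 1  ← one
n=26: ⌊3377/355⌋−⌊3264/355⌋ = 9−9 = 0
n=27: ⌊3490/355⌋−⌊3377/355⌋ = 9−9 = 0
n=28: ⌊3603/355⌋−⌊3490/355⌋ = 10−9 = 1  ← one
positions of the first 10 ones: 0 3 6 9 12 15 19 22 25 28

0 3 6 9 12 15 19 22 25 28


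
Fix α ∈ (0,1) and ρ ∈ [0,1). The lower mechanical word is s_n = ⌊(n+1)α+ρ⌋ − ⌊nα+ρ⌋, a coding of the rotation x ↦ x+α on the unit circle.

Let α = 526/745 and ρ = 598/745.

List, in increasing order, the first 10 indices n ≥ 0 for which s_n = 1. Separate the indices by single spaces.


n=0: ⌊1124/745⌋−⌊598/745⌋ = 1−0 = 1  ← one
n=1: ⌊1650/745⌋−⌊1124/745⌋ = 2−1 = 1  ← one
n=2: ⌊2176/745⌋−⌊1650/745⌋ = 2−2 = 0
n=3: ⌊2702/745⌋−⌊2176/745⌋ = 3−2 = 1  ← one
n=4: ⌊3228/745⌋−⌊2702/745⌋ = 4−3 = 1  ← one
n=5: ⌊3754/745⌋−⌊3228/745⌋ = 5−4 = 1  ← one
n=6: ⌊4280/745⌋−⌊3754/745⌋ = 5−5 = 0
n=7: ⌊4806/745⌋−⌊4280/745⌋ = 6−5 = 1  ← one
n=8: ⌊5332/745⌋−⌊4806/745⌋ = 7−6 = 1  ← one
n=9: ⌊5858/745⌋−⌊5332/745⌋ = 7−7 = 0
n=10: ⌊6384/745⌋−⌊5858/745⌋ = 8−7 = 1  ← one
n=11: ⌊6910/745⌋−⌊6384/745⌋ = 9−8 = 1  ← one
n=12: ⌊7436/745⌋−⌊6910/745⌋ = 9−9 = 0
n=13: ⌊7962/745⌋−⌊7436/745⌋ = 10−9 = 1  ← one
positions of the first 10 ones: 0 1 3 4 5 7 8 10 11 13

0 1 3 4 5 7 8 10 11 13


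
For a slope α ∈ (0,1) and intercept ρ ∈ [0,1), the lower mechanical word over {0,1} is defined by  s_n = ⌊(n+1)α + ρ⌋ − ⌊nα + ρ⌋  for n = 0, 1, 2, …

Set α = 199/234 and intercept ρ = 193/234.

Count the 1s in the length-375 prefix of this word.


#1s = Σ_{n=0}^{374} s_n = Σ_{n=0}^{374} (⌊(n+1)α+ρ⌋ − ⌊nα+ρ⌋)
the sum telescopes: every ⌊nα+ρ⌋ with 0 < n < 375 appears once with + and once with −, leaving ⌊375α+ρ⌋ − ⌊0·α+ρ⌋
375α + ρ = (375·199 + 193) / 234 = 74818/234
ρ = 193/234
⌊74818/234⌋ = 319,  ⌊193/234⌋ = 0
#1s = 319 − 0 = 319

319


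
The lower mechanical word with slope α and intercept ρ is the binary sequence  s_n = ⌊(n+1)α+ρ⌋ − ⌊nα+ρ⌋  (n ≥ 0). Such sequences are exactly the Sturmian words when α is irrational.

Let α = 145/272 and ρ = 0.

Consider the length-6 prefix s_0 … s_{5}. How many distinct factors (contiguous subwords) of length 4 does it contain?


t_n = ⌊(n·145)/272⌋ for n = 0 … 6:
  n=0…6: ⌊0/272⌋=0 ⌊145/272⌋=0 ⌊290/272⌋=1 ⌊435/272⌋=1 ⌊580/272⌋=2 ⌊725/272⌋=2 ⌊870/272⌋=3
s_n = t_(n+1) − t_n for n = 0 … 5 gives
prefix = 010101
slide a length-4 window over [0..3] … [2..5] (3 windows); first occurrence of each distinct factor:
  [  0..  3] 0101
  [  1..  4] 1010
  (the other 1 window repeats one of these)
distinct factors: {0101, 1010}
count = 2  (Sturmian bound for length 4 is 5)

2


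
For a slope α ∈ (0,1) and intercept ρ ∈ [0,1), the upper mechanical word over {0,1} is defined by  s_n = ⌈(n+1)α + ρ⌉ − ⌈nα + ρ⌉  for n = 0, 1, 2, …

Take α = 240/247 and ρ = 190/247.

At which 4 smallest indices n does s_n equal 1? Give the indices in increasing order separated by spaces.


0 1 2 3

n=0: ⌈430/247⌉−⌈190/247⌉ = 2−1 = 1  ← one
n=1: ⌈670/247⌉−⌈430/247⌉ = 3−2 = 1  ← one
n=2: ⌈910/247⌉−⌈670/247⌉ = 4−3 = 1  ← one
n=3: ⌈1150/247⌉−⌈910/247⌉ = 5−4 = 1  ← one
positions of the first 4 ones: 0 1 2 3


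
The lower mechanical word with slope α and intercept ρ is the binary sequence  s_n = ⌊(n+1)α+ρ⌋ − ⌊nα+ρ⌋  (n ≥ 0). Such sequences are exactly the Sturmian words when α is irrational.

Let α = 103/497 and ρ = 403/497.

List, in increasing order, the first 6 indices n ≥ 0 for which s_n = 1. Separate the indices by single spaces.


0 5 10 15 20 25

n=0: ⌊506/497⌋−⌊403/497⌋ = 1−0 = 1  ← one
n=1: ⌊609/497⌋−⌊506/497⌋ = 1−1 = 0
n=2: ⌊712/497⌋−⌊609/497⌋ = 1−1 = 0
n=3: ⌊815/497⌋−⌊712/497⌋ = 1−1 = 0
n=4: ⌊918/497⌋−⌊815/497⌋ = 1−1 = 0
n=5: ⌊1021/497⌋−⌊918/497⌋ = 2−1 = 1  ← one
n=6: ⌊1124/497⌋−⌊1021/497⌋ = 2−2 = 0
n=7: ⌊1227/497⌋−⌊1124/497⌋ = 2−2 = 0
n=8: ⌊1330/497⌋−⌊1227/497⌋ = 2−2 = 0
n=9: ⌊1433/497⌋−⌊1330/497⌋ = 2−2 = 0
n=10: ⌊1536/497⌋−⌊1433/497⌋ = 3−2 = 1  ← one
n=11: ⌊1639/497⌋−⌊1536/497⌋ = 3−3 = 0
n=12: ⌊1742/497⌋−⌊1639/497⌋ = 3−3 = 0
n=13: ⌊1845/497⌋−⌊1742/497⌋ = 3−3 = 0
n=14: ⌊1948/497⌋−⌊1845/497⌋ = 3−3 = 0
n=15: ⌊2051/497⌋−⌊1948/497⌋ = 4−3 = 1  ← one
n=16: ⌊2154/497⌋−⌊2051/497⌋ = 4−4 = 0
n=17: ⌊2257/497⌋−⌊2154/497⌋ = 4−4 = 0
n=18: ⌊2360/497⌋−⌊2257/497⌋ = 4−4 = 0
n=19: ⌊2463/497⌋−⌊2360/497⌋ = 4−4 = 0
n=20: ⌊2566/497⌋−⌊2463/497⌋ = 5−4 = 1  ← one
n=21: ⌊2669/497⌋−⌊2566/497⌋ = 5−5 = 0
n=22: ⌊2772/497⌋−⌊2669/497⌋ = 5−5 = 0
n=23: ⌊2875/497⌋−⌊2772/497⌋ = 5−5 = 0
n=24: ⌊2978/497⌋−⌊2875/497⌋ = 5−5 = 0
n=25: ⌊3081/497⌋−⌊2978/497⌋ = 6−5 = 1  ← one
positions of the first 6 ones: 0 5 10 15 20 25


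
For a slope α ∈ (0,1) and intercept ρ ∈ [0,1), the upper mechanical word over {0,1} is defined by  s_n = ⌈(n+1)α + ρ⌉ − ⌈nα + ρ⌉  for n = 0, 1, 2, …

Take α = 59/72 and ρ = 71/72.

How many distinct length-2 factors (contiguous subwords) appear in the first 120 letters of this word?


t_n = ⌈(n·59+71)/72⌉ for n = 0 … 120:
  n=0…9: ⌈71/72⌉=1 ⌈130/72⌉=2 ⌈189/72⌉=3 ⌈248/72⌉=4 ⌈307/72⌉=5 ⌈366/72⌉=6 ⌈425/72⌉=6 ⌈484/72⌉=7 ⌈543/72⌉=8 ⌈602/72⌉=9
  n=10…19: ⌈661/72⌉=10 ⌈720/72⌉=10 ⌈779/72⌉=11 ⌈838/72⌉=12 ⌈897/72⌉=13 ⌈956/72⌉=14 ⌈1015/72⌉=15 ⌈1074/72⌉=15 ⌈1133/72⌉=16 ⌈1192/72⌉=17
  n=20…29: ⌈1251/72⌉=18 ⌈1310/72⌉=19 ⌈1369/72⌉=20 ⌈1428/72⌉=20 ⌈1487/72⌉=21 ⌈1546/72⌉=22 ⌈1605/72⌉=23 ⌈1664/72⌉=24 ⌈1723/72⌉=24 ⌈1782/72⌉=25
  n=30…39: ⌈1841/72⌉=26 ⌈1900/72⌉=27 ⌈1959/72⌉=28 ⌈2018/72⌉=29 ⌈2077/72⌉=29 ⌈2136/72⌉=30 ⌈2195/72⌉=31 ⌈2254/72⌉=32 ⌈2313/72⌉=33 ⌈2372/72⌉=33
  n=40…49: ⌈2431/72⌉=34 ⌈2490/72⌉=35 ⌈2549/72⌉=36 ⌈2608/72⌉=37 ⌈2667/72⌉=38 ⌈2726/72⌉=38 ⌈2785/72⌉=39 ⌈2844/72⌉=40 ⌈2903/72⌉=41 ⌈2962/72⌉=42
  n=50…59: ⌈3021/72⌉=42 ⌈3080/72⌉=43 ⌈3139/72⌉=44 ⌈3198/72⌉=45 ⌈3257/72⌉=46 ⌈3316/72⌉=47 ⌈3375/72⌉=47 ⌈3434/72⌉=48 ⌈3493/72⌉=49 ⌈3552/72⌉=50
  n=60…69: ⌈3611/72⌉=51 ⌈3670/72⌉=51 ⌈3729/72⌉=52 ⌈3788/72⌉=53 ⌈3847/72⌉=54 ⌈3906/72⌉=55 ⌈3965/72⌉=56 ⌈4024/72⌉=56 ⌈4083/72⌉=57 ⌈4142/72⌉=58
  n=70…79: ⌈4201/72⌉=59 ⌈4260/72⌉=60 ⌈4319/72⌉=60 ⌈4378/72⌉=61 ⌈4437/72⌉=62 ⌈4496/72⌉=63 ⌈4555/72⌉=64 ⌈4614/72⌉=65 ⌈4673/72⌉=65 ⌈4732/72⌉=66
  n=80…89: ⌈4791/72⌉=67 ⌈4850/72⌉=68 ⌈4909/72⌉=69 ⌈4968/72⌉=69 ⌈5027/72⌉=70 ⌈5086/72⌉=71 ⌈5145/72⌉=72 ⌈5204/72⌉=73 ⌈5263/72⌉=74 ⌈5322/72⌉=74
  n=90…99: ⌈5381/72⌉=75 ⌈5440/72⌉=76 ⌈5499/72⌉=77 ⌈5558/72⌉=78 ⌈5617/72⌉=79 ⌈5676/72⌉=79 ⌈5735/72⌉=80 ⌈5794/72⌉=81 ⌈5853/72⌉=82 ⌈5912/72⌉=83
  n=100…109: ⌈5971/72⌉=83 ⌈6030/72⌉=84 ⌈6089/72⌉=85 ⌈6148/72⌉=86 ⌈6207/72⌉=87 ⌈6266/72⌉=88 ⌈6325/72⌉=88 ⌈6384/72⌉=89 ⌈6443/72⌉=90 ⌈6502/72⌉=91
  n=110…119: ⌈6561/72⌉=92 ⌈6620/72⌉=92 ⌈6679/72⌉=93 ⌈6738/72⌉=94 ⌈6797/72⌉=95 ⌈6856/72⌉=96 ⌈6915/72⌉=97 ⌈6974/72⌉=97 ⌈7033/72⌉=98 ⌈7092/72⌉=99
  n=120: ⌈7151/72⌉=100
s_n = t_(n+1) − t_n for n = 0 … 119 gives
prefix = 111110111101111101111101111011111011110111110111101111101111011111011110111110111101111101111101111011111011110111110111
slide a length-2 window over [0..1] … [118..119] (119 windows); first occurrence of each distinct factor:
  [  0..  1] 11
  [  4..  5] 10
  [  5..  6] 01
  (the other 116 windows repeat one of these)
distinct factors: {01, 10, 11}
count = 3  (Sturmian bound for length 2 is 3)

3


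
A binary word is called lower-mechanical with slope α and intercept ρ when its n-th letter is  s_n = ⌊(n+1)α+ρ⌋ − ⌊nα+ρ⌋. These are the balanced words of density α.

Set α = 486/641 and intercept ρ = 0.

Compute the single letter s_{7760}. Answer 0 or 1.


1

(n+1)α + ρ = (7761·486) / 641 = 3771846/641
nα + ρ     = (7760·486) / 641 = 3771360/641
⌊3771846/641⌋ = 5884,  ⌊3771360/641⌋ = 5883
s_{7760} = 5884 − 5883 = 1


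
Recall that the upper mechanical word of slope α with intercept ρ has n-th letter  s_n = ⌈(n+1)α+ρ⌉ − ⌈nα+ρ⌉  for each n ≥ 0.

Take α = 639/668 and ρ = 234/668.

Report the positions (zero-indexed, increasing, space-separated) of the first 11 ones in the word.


0 1 2 3 4 5 6 7 9 10 11

n=0: ⌈873/668⌉−⌈234/668⌉ = 2−1 = 1  ← one
n=1: ⌈1512/668⌉−⌈873/668⌉ = 3−2 = 1  ← one
n=2: ⌈2151/668⌉−⌈1512/668⌉ = 4−3 = 1  ← one
n=3: ⌈2790/668⌉−⌈2151/668⌉ = 5−4 = 1  ← one
n=4: ⌈3429/668⌉−⌈2790/668⌉ = 6−5 = 1  ← one
n=5: ⌈4068/668⌉−⌈3429/668⌉ = 7−6 = 1  ← one
n=6: ⌈4707/668⌉−⌈4068/668⌉ = 8−7 = 1  ← one
n=7: ⌈5346/668⌉−⌈4707/668⌉ = 9−8 = 1  ← one
n=8: ⌈5985/668⌉−⌈5346/668⌉ = 9−9 = 0
n=9: ⌈6624/668⌉−⌈5985/668⌉ = 10−9 = 1  ← one
n=10: ⌈7263/668⌉−⌈6624/668⌉ = 11−10 = 1  ← one
n=11: ⌈7902/668⌉−⌈7263/668⌉ = 12−11 = 1  ← one
positions of the first 11 ones: 0 1 2 3 4 5 6 7 9 10 11


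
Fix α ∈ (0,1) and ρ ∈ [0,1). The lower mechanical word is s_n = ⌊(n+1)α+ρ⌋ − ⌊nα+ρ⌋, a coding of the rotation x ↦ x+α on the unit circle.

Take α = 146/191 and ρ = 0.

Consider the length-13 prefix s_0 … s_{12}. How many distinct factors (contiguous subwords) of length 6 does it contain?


t_n = ⌊(n·146)/191⌋ for n = 0 … 13:
  n=0…9: ⌊0/191⌋=0 ⌊146/191⌋=0 ⌊292/191⌋=1 ⌊438/191⌋=2 ⌊584/191⌋=3 ⌊730/191⌋=3 ⌊876/191⌋=4 ⌊1022/191⌋=5 ⌊1168/191⌋=6 ⌊1314/191⌋=6
  n=10…13: ⌊1460/191⌋=7 ⌊1606/191⌋=8 ⌊1752/191⌋=9 ⌊1898/191⌋=9
s_n = t_(n+1) − t_n for n = 0 … 12 gives
prefix = 0111011101110
slide a length-6 window over [0..5] … [7..12] (8 windows); first occurrence of each distinct factor:
  [  0..  5] 011101
  [  1..  6] 111011
  [  2..  7] 110111
  [  3..  8] 101110
  (the other 4 windows repeat one of these)
distinct factors: {011101, 101110, 110111, 111011}
count = 4  (Sturmian bound for length 6 is 7)

4


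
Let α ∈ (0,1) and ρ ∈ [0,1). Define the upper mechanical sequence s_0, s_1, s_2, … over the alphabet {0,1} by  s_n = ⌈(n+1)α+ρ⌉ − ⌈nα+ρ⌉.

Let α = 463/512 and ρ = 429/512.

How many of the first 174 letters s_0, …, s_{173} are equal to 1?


158

#1s = Σ_{n=0}^{173} s_n = Σ_{n=0}^{173} (⌈(n+1)α+ρ⌉ − ⌈nα+ρ⌉)
the sum telescopes: every ⌈nα+ρ⌉ with 0 < n < 174 appears once with + and once with −, leaving ⌈174α+ρ⌉ − ⌈0·α+ρ⌉
174α + ρ = (174·463 + 429) / 512 = 80991/512
ρ = 429/512
⌈80991/512⌉ = 159,  ⌈429/512⌉ = 1
#1s = 159 − 1 = 158


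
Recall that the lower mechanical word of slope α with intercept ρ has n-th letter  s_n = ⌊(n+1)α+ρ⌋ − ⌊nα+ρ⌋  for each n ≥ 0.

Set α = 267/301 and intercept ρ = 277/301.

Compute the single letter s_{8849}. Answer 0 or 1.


(n+1)α + ρ = (8850·267 + 277) / 301 = 2363227/301
nα + ρ     = (8849·267 + 277) / 301 = 2362960/301
⌊2363227/301⌋ = 7851,  ⌊2362960/301⌋ = 7850
s_{8849} = 7851 − 7850 = 1

1


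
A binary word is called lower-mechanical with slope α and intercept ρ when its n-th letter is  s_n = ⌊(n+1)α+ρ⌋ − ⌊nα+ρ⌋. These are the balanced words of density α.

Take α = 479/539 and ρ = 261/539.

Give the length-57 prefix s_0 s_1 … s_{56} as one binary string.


n=0: ⌊(1·479+261)/539⌋ − ⌊(0·479+261)/539⌋ = ⌊740/539⌋ − ⌊261/539⌋ = 1 − 0 = 1
n=1: ⌊(2·479+261)/539⌋ − ⌊(1·479+261)/539⌋ = ⌊1219/539⌋ − ⌊740/539⌋ = 2 − 1 = 1
n=2: ⌊(3·479+261)/539⌋ − ⌊(2·479+261)/539⌋ = ⌊1698/539⌋ − ⌊1219/539⌋ = 3 − 2 = 1
n=3: ⌊(4·479+261)/539⌋ − ⌊(3·479+261)/539⌋ = ⌊2177/539⌋ − ⌊1698/539⌋ = 4 − 3 = 1
n=4: ⌊(5·479+261)/539⌋ − ⌊(4·479+261)/539⌋ = ⌊2656/539⌋ − ⌊2177/539⌋ = 4 − 4 = 0
n=5: ⌊(6·479+261)/539⌋ − ⌊(5·479+261)/539⌋ = ⌊3135/539⌋ − ⌊2656/539⌋ = 5 − 4 = 1
n=6: ⌊(7·479+261)/539⌋ − ⌊(6·479+261)/539⌋ = ⌊3614/539⌋ − ⌊3135/539⌋ = 6 − 5 = 1
n=7: ⌊(8·479+261)/539⌋ − ⌊(7·479+261)/539⌋ = ⌊4093/539⌋ − ⌊3614/539⌋ = 7 − 6 = 1
n=8: ⌊(9·479+261)/539⌋ − ⌊(8·479+261)/539⌋ = ⌊4572/539⌋ − ⌊4093/539⌋ = 8 − 7 = 1
n=9: ⌊(10·479+261)/539⌋ − ⌊(9·479+261)/539⌋ = ⌊5051/539⌋ − ⌊4572/539⌋ = 9 − 8 = 1
n=10: ⌊(11·479+261)/539⌋ − ⌊(10·479+261)/539⌋ = ⌊5530/539⌋ − ⌊5051/539⌋ = 10 − 9 = 1
n=11: ⌊(12·479+261)/539⌋ − ⌊(11·479+261)/539⌋ = ⌊6009/539⌋ − ⌊5530/539⌋ = 11 − 10 = 1
n=12: ⌊(13·479+261)/539⌋ − ⌊(12·479+261)/539⌋ = ⌊6488/539⌋ − ⌊6009/539⌋ = 12 − 11 = 1
n=13: ⌊(14·479+261)/539⌋ − ⌊(13·479+261)/539⌋ = ⌊6967/539⌋ − ⌊6488/539⌋ = 12 − 12 = 0
n=14: ⌊(15·479+261)/539⌋ − ⌊(14·479+261)/539⌋ = ⌊7446/539⌋ − ⌊6967/539⌋ = 13 − 12 = 1
n=15: ⌊(16·479+261)/539⌋ − ⌊(15·479+261)/539⌋ = ⌊7925/539⌋ − ⌊7446/539⌋ = 14 − 13 = 1
n=16: ⌊(17·479+261)/539⌋ − ⌊(16·479+261)/539⌋ = ⌊8404/539⌋ − ⌊7925/539⌋ = 15 − 14 = 1
n=17: ⌊(18·479+261)/539⌋ − ⌊(17·479+261)/539⌋ = ⌊8883/539⌋ − ⌊8404/539⌋ = 16 − 15 = 1
n=18: ⌊(19·479+261)/539⌋ − ⌊(18·479+261)/539⌋ = ⌊9362/539⌋ − ⌊8883/539⌋ = 17 − 16 = 1
n=19: ⌊(20·479+261)/539⌋ − ⌊(19·479+261)/539⌋ = ⌊9841/539⌋ − ⌊9362/539⌋ = 18 − 17 = 1
n=20: ⌊(21·479+261)/539⌋ − ⌊(20·479+261)/539⌋ = ⌊10320/539⌋ − ⌊9841/539⌋ = 19 − 18 = 1
n=21: ⌊(22·479+261)/539⌋ − ⌊(21·479+261)/539⌋ = ⌊10799/539⌋ − ⌊10320/539⌋ = 20 − 19 = 1
n=22: ⌊(23·479+261)/539⌋ − ⌊(22·479+261)/539⌋ = ⌊11278/539⌋ − ⌊10799/539⌋ = 20 − 20 = 0
n=23: ⌊(24·479+261)/539⌋ − ⌊(23·479+261)/539⌋ = ⌊11757/539⌋ − ⌊11278/539⌋ = 21 − 20 = 1
n=24: ⌊(25·479+261)/539⌋ − ⌊(24·479+261)/539⌋ = ⌊12236/539⌋ − ⌊11757/539⌋ = 22 − 21 = 1
n=25: ⌊(26·479+261)/539⌋ − ⌊(25·479+261)/539⌋ = ⌊12715/539⌋ − ⌊12236/539⌋ = 23 − 22 = 1
n=26: ⌊(27·479+261)/539⌋ − ⌊(26·479+261)/539⌋ = ⌊13194/539⌋ − ⌊12715/539⌋ = 24 − 23 = 1
n=27: ⌊(28·479+261)/539⌋ − ⌊(27·479+261)/539⌋ = ⌊13673/539⌋ − ⌊13194/539⌋ = 25 − 24 = 1
n=28: ⌊(29·479+261)/539⌋ − ⌊(28·479+261)/539⌋ = ⌊14152/539⌋ − ⌊13673/539⌋ = 26 − 25 = 1
n=29: ⌊(30·479+261)/539⌋ − ⌊(29·479+261)/539⌋ = ⌊14631/539⌋ − ⌊14152/539⌋ = 27 − 26 = 1
n=30: ⌊(31·479+261)/539⌋ − ⌊(30·479+261)/539⌋ = ⌊15110/539⌋ − ⌊14631/539⌋ = 28 − 27 = 1
n=31: ⌊(32·479+261)/539⌋ − ⌊(31·479+261)/539⌋ = ⌊15589/539⌋ − ⌊15110/539⌋ = 28 − 28 = 0
n=32: ⌊(33·479+261)/539⌋ − ⌊(32·479+261)/539⌋ = ⌊16068/539⌋ − ⌊15589/539⌋ = 29 − 28 = 1
n=33: ⌊(34·479+261)/539⌋ − ⌊(33·479+261)/539⌋ = ⌊16547/539⌋ − ⌊16068/539⌋ = 30 − 29 = 1
n=34: ⌊(35·479+261)/539⌋ − ⌊(34·479+261)/539⌋ = ⌊17026/539⌋ − ⌊16547/539⌋ = 31 − 30 = 1
n=35: ⌊(36·479+261)/539⌋ − ⌊(35·479+261)/539⌋ = ⌊17505/539⌋ − ⌊17026/539⌋ = 32 − 31 = 1
n=36: ⌊(37·479+261)/539⌋ − ⌊(36·479+261)/539⌋ = ⌊17984/539⌋ − ⌊17505/539⌋ = 33 − 32 = 1
n=37: ⌊(38·479+261)/539⌋ − ⌊(37·479+261)/539⌋ = ⌊18463/539⌋ − ⌊17984/539⌋ = 34 − 33 = 1
n=38: ⌊(39·479+261)/539⌋ − ⌊(38·479+261)/539⌋ = ⌊18942/539⌋ − ⌊18463/539⌋ = 35 − 34 = 1
n=39: ⌊(40·479+261)/539⌋ − ⌊(39·479+261)/539⌋ = ⌊19421/539⌋ − ⌊18942/539⌋ = 36 − 35 = 1
n=40: ⌊(41·479+261)/539⌋ − ⌊(40·479+261)/539⌋ = ⌊19900/539⌋ − ⌊19421/539⌋ = 36 − 36 = 0
n=41: ⌊(42·479+261)/539⌋ − ⌊(41·479+261)/539⌋ = ⌊20379/539⌋ − ⌊19900/539⌋ = 37 − 36 = 1
n=42: ⌊(43·479+261)/539⌋ − ⌊(42·479+261)/539⌋ = ⌊20858/539⌋ − ⌊20379/539⌋ = 38 − 37 = 1
n=43: ⌊(44·479+261)/539⌋ − ⌊(43·479+261)/539⌋ = ⌊21337/539⌋ − ⌊20858/539⌋ = 39 − 38 = 1
n=44: ⌊(45·479+261)/539⌋ − ⌊(44·479+261)/539⌋ = ⌊21816/539⌋ − ⌊21337/539⌋ = 40 − 39 = 1
n=45: ⌊(46·479+261)/539⌋ − ⌊(45·479+261)/539⌋ = ⌊22295/539⌋ − ⌊21816/539⌋ = 41 − 40 = 1
n=46: ⌊(47·479+261)/539⌋ − ⌊(46·479+261)/539⌋ = ⌊22774/539⌋ − ⌊22295/539⌋ = 42 − 41 = 1
n=47: ⌊(48·479+261)/539⌋ − ⌊(47·479+261)/539⌋ = ⌊23253/539⌋ − ⌊22774/539⌋ = 43 − 42 = 1
n=48: ⌊(49·479+261)/539⌋ − ⌊(48·479+261)/539⌋ = ⌊23732/539⌋ − ⌊23253/539⌋ = 44 − 43 = 1
n=49: ⌊(50·479+261)/539⌋ − ⌊(49·479+261)/539⌋ = ⌊24211/539⌋ − ⌊23732/539⌋ = 44 − 44 = 0
n=50: ⌊(51·479+261)/539⌋ − ⌊(50·479+261)/539⌋ = ⌊24690/539⌋ − ⌊24211/539⌋ = 45 − 44 = 1
n=51: ⌊(52·479+261)/539⌋ − ⌊(51·479+261)/539⌋ = ⌊25169/539⌋ − ⌊24690/539⌋ = 46 − 45 = 1
n=52: ⌊(53·479+261)/539⌋ − ⌊(52·479+261)/539⌋ = ⌊25648/539⌋ − ⌊25169/539⌋ = 47 − 46 = 1
n=53: ⌊(54·479+261)/539⌋ − ⌊(53·479+261)/539⌋ = ⌊26127/539⌋ − ⌊25648/539⌋ = 48 − 47 = 1
n=54: ⌊(55·479+261)/539⌋ − ⌊(54·479+261)/539⌋ = ⌊26606/539⌋ − ⌊26127/539⌋ = 49 − 48 = 1
n=55: ⌊(56·479+261)/539⌋ − ⌊(55·479+261)/539⌋ = ⌊27085/539⌋ − ⌊26606/539⌋ = 50 − 49 = 1
n=56: ⌊(57·479+261)/539⌋ − ⌊(56·479+261)/539⌋ = ⌊27564/539⌋ − ⌊27085/539⌋ = 51 − 50 = 1

111101111111101111111101111111101111111101111111101111111


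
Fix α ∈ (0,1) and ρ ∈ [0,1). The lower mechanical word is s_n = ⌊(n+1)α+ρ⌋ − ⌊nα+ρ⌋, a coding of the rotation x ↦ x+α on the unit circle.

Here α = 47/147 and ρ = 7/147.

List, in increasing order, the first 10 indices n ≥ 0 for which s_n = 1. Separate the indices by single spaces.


2 6 9 12 15 18 21 24 27 31

n=0: ⌊54/147⌋−⌊7/147⌋ = 0−0 = 0
n=1: ⌊101/147⌋−⌊54/147⌋ = 0−0 = 0
n=2: ⌊148/147⌋−⌊101/147⌋ = 1−0 = 1  ← one
n=3: ⌊195/147⌋−⌊148/147⌋ = 1−1 = 0
n=4: ⌊242/147⌋−⌊195/147⌋ = 1−1 = 0
n=5: ⌊289/147⌋−⌊242/147⌋ = 1−1 = 0
n=6: ⌊336/147⌋−⌊289/147⌋ = 2−1 = 1  ← one
n=7: ⌊383/147⌋−⌊336/147⌋ = 2−2 = 0
n=8: ⌊430/147⌋−⌊383/147⌋ = 2−2 = 0
n=9: ⌊477/147⌋−⌊430/147⌋ = 3−2 = 1  ← one
n=10: ⌊524/147⌋−⌊477/147⌋ = 3−3 = 0
n=11: ⌊571/147⌋−⌊524/147⌋ = 3−3 = 0
n=12: ⌊618/147⌋−⌊571/147⌋ = 4−3 = 1  ← one
n=13: ⌊665/147⌋−⌊618/147⌋ = 4−4 = 0
n=14: ⌊712/147⌋−⌊665/147⌋ = 4−4 = 0
n=15: ⌊759/147⌋−⌊712/147⌋ = 5−4 = 1  ← one
n=16: ⌊806/147⌋−⌊759/147⌋ = 5−5 = 0
n=17: ⌊853/147⌋−⌊806/147⌋ = 5−5 = 0
n=18: ⌊900/147⌋−⌊853/147⌋ = 6−5 = 1  ← one
n=19: ⌊947/147⌋−⌊900/147⌋ = 6−6 = 0
n=20: ⌊994/147⌋−⌊947/147⌋ = 6−6 = 0
n=21: ⌊1041/147⌋−⌊994/147⌋ = 7−6 = 1  ← one
n=22: ⌊1088/147⌋−⌊1041/147⌋ = 7−7 = 0
n=23: ⌊1135/147⌋−⌊1088/147⌋ = 7−7 = 0
n=24: ⌊1182/147⌋−⌊1135/147⌋ = 8−7 = 1  ← one
n=25: ⌊1229/147⌋−⌊1182/147⌋ = 8−8 = 0
n=26: ⌊1276/147⌋−⌊1229/147⌋ = 8−8 = 0
n=27: ⌊1323/147⌋−⌊1276/147⌋ = 9−8 = 1  ← one
n=28: ⌊1370/147⌋−⌊1323/147⌋ = 9−9 = 0
n=29: ⌊1417/147⌋−⌊1370/147⌋ = 9−9 = 0
n=30: ⌊1464/147⌋−⌊1417/147⌋ = 9−9 = 0
n=31: ⌊1511/147⌋−⌊1464/147⌋ = 10−9 = 1  ← one
positions of the first 10 ones: 2 6 9 12 15 18 21 24 27 31


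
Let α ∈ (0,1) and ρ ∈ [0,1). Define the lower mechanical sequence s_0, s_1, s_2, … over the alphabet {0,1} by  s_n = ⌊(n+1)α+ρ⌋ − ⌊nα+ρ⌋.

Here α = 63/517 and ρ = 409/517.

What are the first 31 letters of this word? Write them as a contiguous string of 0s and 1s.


n=0: ⌊(1·63+409)/517⌋ − ⌊(0·63+409)/517⌋ = ⌊472/517⌋ − ⌊409/517⌋ = 0 − 0 = 0
n=1: ⌊(2·63+409)/517⌋ − ⌊(1·63+409)/517⌋ = ⌊535/517⌋ − ⌊472/517⌋ = 1 − 0 = 1
n=2: ⌊(3·63+409)/517⌋ − ⌊(2·63+409)/517⌋ = ⌊598/517⌋ − ⌊535/517⌋ = 1 − 1 = 0
n=3: ⌊(4·63+409)/517⌋ − ⌊(3·63+409)/517⌋ = ⌊661/517⌋ − ⌊598/517⌋ = 1 − 1 = 0
n=4: ⌊(5·63+409)/517⌋ − ⌊(4·63+409)/517⌋ = ⌊724/517⌋ − ⌊661/517⌋ = 1 − 1 = 0
n=5: ⌊(6·63+409)/517⌋ − ⌊(5·63+409)/517⌋ = ⌊787/517⌋ − ⌊724/517⌋ = 1 − 1 = 0
n=6: ⌊(7·63+409)/517⌋ − ⌊(6·63+409)/517⌋ = ⌊850/517⌋ − ⌊787/517⌋ = 1 − 1 = 0
n=7: ⌊(8·63+409)/517⌋ − ⌊(7·63+409)/517⌋ = ⌊913/517⌋ − ⌊850/517⌋ = 1 − 1 = 0
n=8: ⌊(9·63+409)/517⌋ − ⌊(8·63+409)/517⌋ = ⌊976/517⌋ − ⌊913/517⌋ = 1 − 1 = 0
n=9: ⌊(10·63+409)/517⌋ − ⌊(9·63+409)/517⌋ = ⌊1039/517⌋ − ⌊976/517⌋ = 2 − 1 = 1
n=10: ⌊(11·63+409)/517⌋ − ⌊(10·63+409)/517⌋ = ⌊1102/517⌋ − ⌊1039/517⌋ = 2 − 2 = 0
n=11: ⌊(12·63+409)/517⌋ − ⌊(11·63+409)/517⌋ = ⌊1165/517⌋ − ⌊1102/517⌋ = 2 − 2 = 0
n=12: ⌊(13·63+409)/517⌋ − ⌊(12·63+409)/517⌋ = ⌊1228/517⌋ − ⌊1165/517⌋ = 2 − 2 = 0
n=13: ⌊(14·63+409)/517⌋ − ⌊(13·63+409)/517⌋ = ⌊1291/517⌋ − ⌊1228/517⌋ = 2 − 2 = 0
n=14: ⌊(15·63+409)/517⌋ − ⌊(14·63+409)/517⌋ = ⌊1354/517⌋ − ⌊1291/517⌋ = 2 − 2 = 0
n=15: ⌊(16·63+409)/517⌋ − ⌊(15·63+409)/517⌋ = ⌊1417/517⌋ − ⌊1354/517⌋ = 2 − 2 = 0
n=16: ⌊(17·63+409)/517⌋ − ⌊(16·63+409)/517⌋ = ⌊1480/517⌋ − ⌊1417/517⌋ = 2 − 2 = 0
n=17: ⌊(18·63+409)/517⌋ − ⌊(17·63+409)/517⌋ = ⌊1543/517⌋ − ⌊1480/517⌋ = 2 − 2 = 0
n=18: ⌊(19·63+409)/517⌋ − ⌊(18·63+409)/517⌋ = ⌊1606/517⌋ − ⌊1543/517⌋ = 3 − 2 = 1
n=19: ⌊(20·63+409)/517⌋ − ⌊(19·63+409)/517⌋ = ⌊1669/517⌋ − ⌊1606/517⌋ = 3 − 3 = 0
n=20: ⌊(21·63+409)/517⌋ − ⌊(20·63+409)/517⌋ = ⌊1732/517⌋ − ⌊1669/517⌋ = 3 − 3 = 0
n=21: ⌊(22·63+409)/517⌋ − ⌊(21·63+409)/517⌋ = ⌊1795/517⌋ − ⌊1732/517⌋ = 3 − 3 = 0
n=22: ⌊(23·63+409)/517⌋ − ⌊(22·63+409)/517⌋ = ⌊1858/517⌋ − ⌊1795/517⌋ = 3 − 3 = 0
n=23: ⌊(24·63+409)/517⌋ − ⌊(23·63+409)/517⌋ = ⌊1921/517⌋ − ⌊1858/517⌋ = 3 − 3 = 0
n=24: ⌊(25·63+409)/517⌋ − ⌊(24·63+409)/517⌋ = ⌊1984/517⌋ − ⌊1921/517⌋ = 3 − 3 = 0
n=25: ⌊(26·63+409)/517⌋ − ⌊(25·63+409)/517⌋ = ⌊2047/517⌋ − ⌊1984/517⌋ = 3 − 3 = 0
n=26: ⌊(27·63+409)/517⌋ − ⌊(26·63+409)/517⌋ = ⌊2110/517⌋ − ⌊2047/517⌋ = 4 − 3 = 1
n=27: ⌊(28·63+409)/517⌋ − ⌊(27·63+409)/517⌋ = ⌊2173/517⌋ − ⌊2110/517⌋ = 4 − 4 = 0
n=28: ⌊(29·63+409)/517⌋ − ⌊(28·63+409)/517⌋ = ⌊2236/517⌋ − ⌊2173/517⌋ = 4 − 4 = 0
n=29: ⌊(30·63+409)/517⌋ − ⌊(29·63+409)/517⌋ = ⌊2299/517⌋ − ⌊2236/517⌋ = 4 − 4 = 0
n=30: ⌊(31·63+409)/517⌋ − ⌊(30·63+409)/517⌋ = ⌊2362/517⌋ − ⌊2299/517⌋ = 4 − 4 = 0

0100000001000000001000000010000


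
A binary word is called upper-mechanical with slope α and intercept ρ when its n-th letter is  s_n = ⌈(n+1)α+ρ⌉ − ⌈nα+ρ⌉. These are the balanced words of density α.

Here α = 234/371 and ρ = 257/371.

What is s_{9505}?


1

(n+1)α + ρ = (9506·234 + 257) / 371 = 2224661/371
nα + ρ     = (9505·234 + 257) / 371 = 2224427/371
⌈2224661/371⌉ = 5997,  ⌈2224427/371⌉ = 5996
s_{9505} = 5997 − 5996 = 1


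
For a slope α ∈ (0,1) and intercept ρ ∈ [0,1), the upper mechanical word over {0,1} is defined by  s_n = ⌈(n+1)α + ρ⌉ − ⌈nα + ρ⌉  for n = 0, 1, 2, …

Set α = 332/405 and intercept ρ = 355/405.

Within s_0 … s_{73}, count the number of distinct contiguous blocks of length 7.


8

t_n = ⌈(n·332+355)/405⌉ for n = 0 … 74:
  n=0…9: ⌈355/405⌉=1 ⌈687/405⌉=2 ⌈1019/405⌉=3 ⌈1351/405⌉=4 ⌈1683/405⌉=5 ⌈2015/405⌉=5 ⌈2347/405⌉=6 ⌈2679/405⌉=7 ⌈3011/405⌉=8 ⌈3343/405⌉=9
  n=10…19: ⌈3675/405⌉=10 ⌈4007/405⌉=10 ⌈4339/405⌉=11 ⌈4671/405⌉=12 ⌈5003/405⌉=13 ⌈5335/405⌉=14 ⌈5667/405⌉=14 ⌈5999/405⌉=15 ⌈6331/405⌉=16 ⌈6663/405⌉=17
  n=20…29: ⌈6995/405⌉=18 ⌈7327/405⌉=19 ⌈7659/405⌉=19 ⌈7991/405⌉=20 ⌈8323/405⌉=21 ⌈8655/405⌉=22 ⌈8987/405⌉=23 ⌈9319/405⌉=24 ⌈9651/405⌉=24 ⌈9983/405⌉=25
  n=30…39: ⌈10315/405⌉=26 ⌈10647/405⌉=27 ⌈10979/405⌉=28 ⌈11311/405⌉=28 ⌈11643/405⌉=29 ⌈11975/405⌉=30 ⌈12307/405⌉=31 ⌈12639/405⌉=32 ⌈12971/405⌉=33 ⌈13303/405⌉=33
  n=40…49: ⌈13635/405⌉=34 ⌈13967/405⌉=35 ⌈14299/405⌉=36 ⌈14631/405⌉=37 ⌈14963/405⌉=37 ⌈15295/405⌉=38 ⌈15627/405⌉=39 ⌈15959/405⌉=40 ⌈16291/405⌉=41 ⌈16623/405⌉=42
  n=50…59: ⌈16955/405⌉=42 ⌈17287/405⌉=43 ⌈17619/405⌉=44 ⌈17951/405⌉=45 ⌈18283/405⌉=46 ⌈18615/405⌉=46 ⌈18947/405⌉=47 ⌈19279/405⌉=48 ⌈19611/405⌉=49 ⌈19943/405⌉=50
  n=60…69: ⌈20275/405⌉=51 ⌈20607/405⌉=51 ⌈20939/405⌉=52 ⌈21271/405⌉=53 ⌈21603/405⌉=54 ⌈21935/405⌉=55 ⌈22267/405⌉=55 ⌈22599/405⌉=56 ⌈22931/405⌉=57 ⌈23263/405⌉=58
  n=70…74: ⌈23595/405⌉=59 ⌈23927/405⌉=60 ⌈24259/405⌉=60 ⌈24591/405⌉=61 ⌈24923/405⌉=62
s_n = t_(n+1) − t_n for n = 0 … 73 gives
prefix = 11110111110111101111101111101111011111011110111110111101111101111011111011
slide a length-7 window over [0..6] … [67..73] (68 windows); first occurrence of each distinct factor:
  [  0..  6] 1111011
  [  1..  7] 1110111
  [  2..  8] 1101111
  [  3..  9] 1011111
  [  4.. 10] 0111110
  [  5.. 11] 1111101
  [  9.. 15] 1011110
  [ 10.. 16] 0111101
  (the other 60 windows repeat one of these)
distinct factors: {0111101, 0111110, 1011110, 1011111, 1101111, 1110111, 1111011, 1111101}
count = 8  (Sturmian bound for length 7 is 8)


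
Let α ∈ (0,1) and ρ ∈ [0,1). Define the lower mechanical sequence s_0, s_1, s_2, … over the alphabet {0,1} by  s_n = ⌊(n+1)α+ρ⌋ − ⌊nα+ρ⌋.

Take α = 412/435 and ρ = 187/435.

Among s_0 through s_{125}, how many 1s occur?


#1s = Σ_{n=0}^{125} s_n = Σ_{n=0}^{125} (⌊(n+1)α+ρ⌋ − ⌊nα+ρ⌋)
the sum telescopes: every ⌊nα+ρ⌋ with 0 < n < 126 appears once with + and once with −, leaving ⌊126α+ρ⌋ − ⌊0·α+ρ⌋
126α + ρ = (126·412 + 187) / 435 = 52099/435
ρ = 187/435
⌊52099/435⌋ = 119,  ⌊187/435⌋ = 0
#1s = 119 − 0 = 119

119


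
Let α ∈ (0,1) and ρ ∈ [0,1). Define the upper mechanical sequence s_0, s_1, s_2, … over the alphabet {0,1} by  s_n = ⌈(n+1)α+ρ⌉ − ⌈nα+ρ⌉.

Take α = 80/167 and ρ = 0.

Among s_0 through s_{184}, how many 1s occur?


#1s = Σ_{n=0}^{184} s_n = Σ_{n=0}^{184} (⌈(n+1)α+ρ⌉ − ⌈nα+ρ⌉)
the sum telescopes: every ⌈nα+ρ⌉ with 0 < n < 185 appears once with + and once with −, leaving ⌈185α+ρ⌉ − ⌈0·α+ρ⌉
185α + ρ = (185·80) / 167 = 14800/167
ρ = 0/167
⌈14800/167⌉ = 89,  ⌈0/167⌉ = 0
#1s = 89 − 0 = 89

89


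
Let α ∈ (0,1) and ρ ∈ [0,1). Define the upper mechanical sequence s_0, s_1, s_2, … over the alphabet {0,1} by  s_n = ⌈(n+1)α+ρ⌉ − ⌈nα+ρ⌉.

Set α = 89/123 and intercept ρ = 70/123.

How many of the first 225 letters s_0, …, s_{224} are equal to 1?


#1s = Σ_{n=0}^{224} s_n = Σ_{n=0}^{224} (⌈(n+1)α+ρ⌉ − ⌈nα+ρ⌉)
the sum telescopes: every ⌈nα+ρ⌉ with 0 < n < 225 appears once with + and once with −, leaving ⌈225α+ρ⌉ − ⌈0·α+ρ⌉
225α + ρ = (225·89 + 70) / 123 = 20095/123
ρ = 70/123
⌈20095/123⌉ = 164,  ⌈70/123⌉ = 1
#1s = 164 − 1 = 163

163


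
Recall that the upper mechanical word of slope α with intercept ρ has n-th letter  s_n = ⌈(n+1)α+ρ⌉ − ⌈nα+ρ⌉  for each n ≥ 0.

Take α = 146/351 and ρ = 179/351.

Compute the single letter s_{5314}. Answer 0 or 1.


(n+1)α + ρ = (5315·146 + 179) / 351 = 776169/351
nα + ρ     = (5314·146 + 179) / 351 = 776023/351
⌈776169/351⌉ = 2212,  ⌈776023/351⌉ = 2211
s_{5314} = 2212 − 2211 = 1

1


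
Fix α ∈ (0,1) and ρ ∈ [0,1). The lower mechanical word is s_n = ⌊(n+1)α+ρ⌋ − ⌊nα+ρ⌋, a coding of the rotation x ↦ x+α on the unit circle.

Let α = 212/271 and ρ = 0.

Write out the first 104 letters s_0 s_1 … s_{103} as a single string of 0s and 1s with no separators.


n=0: ⌊(1·212)/271⌋ − ⌊(0·212)/271⌋ = ⌊212/271⌋ − ⌊0/271⌋ = 0 − 0 = 0
n=1: ⌊(2·212)/271⌋ − ⌊(1·212)/271⌋ = ⌊424/271⌋ − ⌊212/271⌋ = 1 − 0 = 1
n=2: ⌊(3·212)/271⌋ − ⌊(2·212)/271⌋ = ⌊636/271⌋ − ⌊424/271⌋ = 2 − 1 = 1
n=3: ⌊(4·212)/271⌋ − ⌊(3·212)/271⌋ = ⌊848/271⌋ − ⌊636/271⌋ = 3 − 2 = 1
n=4: ⌊(5·212)/271⌋ − ⌊(4·212)/271⌋ = ⌊1060/271⌋ − ⌊848/271⌋ = 3 − 3 = 0
n=5: ⌊(6·212)/271⌋ − ⌊(5·212)/271⌋ = ⌊1272/271⌋ − ⌊1060/271⌋ = 4 − 3 = 1
n=6: ⌊(7·212)/271⌋ − ⌊(6·212)/271⌋ = ⌊1484/271⌋ − ⌊1272/271⌋ = 5 − 4 = 1
n=7: ⌊(8·212)/271⌋ − ⌊(7·212)/271⌋ = ⌊1696/271⌋ − ⌊1484/271⌋ = 6 − 5 = 1
n=8: ⌊(9·212)/271⌋ − ⌊(8·212)/271⌋ = ⌊1908/271⌋ − ⌊1696/271⌋ = 7 − 6 = 1
n=9: ⌊(10·212)/271⌋ − ⌊(9·212)/271⌋ = ⌊2120/271⌋ − ⌊1908/271⌋ = 7 − 7 = 0
n=10: ⌊(11·212)/271⌋ − ⌊(10·212)/271⌋ = ⌊2332/271⌋ − ⌊2120/271⌋ = 8 − 7 = 1
n=11: ⌊(12·212)/271⌋ − ⌊(11·212)/271⌋ = ⌊2544/271⌋ − ⌊2332/271⌋ = 9 − 8 = 1
n=12: ⌊(13·212)/271⌋ − ⌊(12·212)/271⌋ = ⌊2756/271⌋ − ⌊2544/271⌋ = 10 − 9 = 1
n=13: ⌊(14·212)/271⌋ − ⌊(13·212)/271⌋ = ⌊2968/271⌋ − ⌊2756/271⌋ = 10 − 10 = 0
n=14: ⌊(15·212)/271⌋ − ⌊(14·212)/271⌋ = ⌊3180/271⌋ − ⌊2968/271⌋ = 11 − 10 = 1
n=15: ⌊(16·212)/271⌋ − ⌊(15·212)/271⌋ = ⌊3392/271⌋ − ⌊3180/271⌋ = 12 − 11 = 1
n=16: ⌊(17·212)/271⌋ − ⌊(16·212)/271⌋ = ⌊3604/271⌋ − ⌊3392/271⌋ = 13 − 12 = 1
n=17: ⌊(18·212)/271⌋ − ⌊(17·212)/271⌋ = ⌊3816/271⌋ − ⌊3604/271⌋ = 14 − 13 = 1
n=18: ⌊(19·212)/271⌋ − ⌊(18·212)/271⌋ = ⌊4028/271⌋ − ⌊3816/271⌋ = 14 − 14 = 0
n=19: ⌊(20·212)/271⌋ − ⌊(19·212)/271⌋ = ⌊4240/271⌋ − ⌊4028/271⌋ = 15 − 14 = 1
n=20: ⌊(21·212)/271⌋ − ⌊(20·212)/271⌋ = ⌊4452/271⌋ − ⌊4240/271⌋ = 16 − 15 = 1
n=21: ⌊(22·212)/271⌋ − ⌊(21·212)/271⌋ = ⌊4664/271⌋ − ⌊4452/271⌋ = 17 − 16 = 1
n=22: ⌊(23·212)/271⌋ − ⌊(22·212)/271⌋ = ⌊4876/271⌋ − ⌊4664/271⌋ = 17 − 17 = 0
n=23: ⌊(24·212)/271⌋ − ⌊(23·212)/271⌋ = ⌊5088/271⌋ − ⌊4876/271⌋ = 18 − 17 = 1
n=24: ⌊(25·212)/271⌋ − ⌊(24·212)/271⌋ = ⌊5300/271⌋ − ⌊5088/271⌋ = 19 − 18 = 1
n=25: ⌊(26·212)/271⌋ − ⌊(25·212)/271⌋ = ⌊5512/271⌋ − ⌊5300/271⌋ = 20 − 19 = 1
n=26: ⌊(27·212)/271⌋ − ⌊(26·212)/271⌋ = ⌊5724/271⌋ − ⌊5512/271⌋ = 21 − 20 = 1
n=27: ⌊(28·212)/271⌋ − ⌊(27·212)/271⌋ = ⌊5936/271⌋ − ⌊5724/271⌋ = 21 − 21 = 0
n=28: ⌊(29·212)/271⌋ − ⌊(28·212)/271⌋ = ⌊6148/271⌋ − ⌊5936/271⌋ = 22 − 21 = 1
n=29: ⌊(30·212)/271⌋ − ⌊(29·212)/271⌋ = ⌊6360/271⌋ − ⌊6148/271⌋ = 23 − 22 = 1
n=30: ⌊(31·212)/271⌋ − ⌊(30·212)/271⌋ = ⌊6572/271⌋ − ⌊6360/271⌋ = 24 − 23 = 1
n=31: ⌊(32·212)/271⌋ − ⌊(31·212)/271⌋ = ⌊6784/271⌋ − ⌊6572/271⌋ = 25 − 24 = 1
n=32: ⌊(33·212)/271⌋ − ⌊(32·212)/271⌋ = ⌊6996/271⌋ − ⌊6784/271⌋ = 25 − 25 = 0
n=33: ⌊(34·212)/271⌋ − ⌊(33·212)/271⌋ = ⌊7208/271⌋ − ⌊6996/271⌋ = 26 − 25 = 1
n=34: ⌊(35·212)/271⌋ − ⌊(34·212)/271⌋ = ⌊7420/271⌋ − ⌊7208/271⌋ = 27 − 26 = 1
n=35: ⌊(36·212)/271⌋ − ⌊(35·212)/271⌋ = ⌊7632/271⌋ − ⌊7420/271⌋ = 28 − 27 = 1
n=36: ⌊(37·212)/271⌋ − ⌊(36·212)/271⌋ = ⌊7844/271⌋ − ⌊7632/271⌋ = 28 − 28 = 0
n=37: ⌊(38·212)/271⌋ − ⌊(37·212)/271⌋ = ⌊8056/271⌋ − ⌊7844/271⌋ = 29 − 28 = 1
n=38: ⌊(39·212)/271⌋ − ⌊(38·212)/271⌋ = ⌊8268/271⌋ − ⌊8056/271⌋ = 30 − 29 = 1
n=39: ⌊(40·212)/271⌋ − ⌊(39·212)/271⌋ = ⌊8480/271⌋ − ⌊8268/271⌋ = 31 − 30 = 1
n=40: ⌊(41·212)/271⌋ − ⌊(40·212)/271⌋ = ⌊8692/271⌋ − ⌊8480/271⌋ = 32 − 31 = 1
n=41: ⌊(42·212)/271⌋ − ⌊(41·212)/271⌋ = ⌊8904/271⌋ − ⌊8692/271⌋ = 32 − 32 = 0
n=42: ⌊(43·212)/271⌋ − ⌊(42·212)/271⌋ = ⌊9116/271⌋ − ⌊8904/271⌋ = 33 − 32 = 1
n=43: ⌊(44·212)/271⌋ − ⌊(43·212)/271⌋ = ⌊9328/271⌋ − ⌊9116/271⌋ = 34 − 33 = 1
n=44: ⌊(45·212)/271⌋ − ⌊(44·212)/271⌋ = ⌊9540/271⌋ − ⌊9328/271⌋ = 35 − 34 = 1
n=45: ⌊(46·212)/271⌋ − ⌊(45·212)/271⌋ = ⌊9752/271⌋ − ⌊9540/271⌋ = 35 − 35 = 0
n=46: ⌊(47·212)/271⌋ − ⌊(46·212)/271⌋ = ⌊9964/271⌋ − ⌊9752/271⌋ = 36 − 35 = 1
n=47: ⌊(48·212)/271⌋ − ⌊(47·212)/271⌋ = ⌊10176/271⌋ − ⌊9964/271⌋ = 37 − 36 = 1
n=48: ⌊(49·212)/271⌋ − ⌊(48·212)/271⌋ = ⌊10388/271⌋ − ⌊10176/271⌋ = 38 − 37 = 1
n=49: ⌊(50·212)/271⌋ − ⌊(49·212)/271⌋ = ⌊10600/271⌋ − ⌊10388/271⌋ = 39 − 38 = 1
n=50: ⌊(51·212)/271⌋ − ⌊(50·212)/271⌋ = ⌊10812/271⌋ − ⌊10600/271⌋ = 39 − 39 = 0
n=51: ⌊(52·212)/271⌋ − ⌊(51·212)/271⌋ = ⌊11024/271⌋ − ⌊10812/271⌋ = 40 − 39 = 1
n=52: ⌊(53·212)/271⌋ − ⌊(52·212)/271⌋ = ⌊11236/271⌋ − ⌊11024/271⌋ = 41 − 40 = 1
n=53: ⌊(54·212)/271⌋ − ⌊(53·212)/271⌋ = ⌊11448/271⌋ − ⌊11236/271⌋ = 42 − 41 = 1
n=54: ⌊(55·212)/271⌋ − ⌊(54·212)/271⌋ = ⌊11660/271⌋ − ⌊11448/271⌋ = 43 − 42 = 1
n=55: ⌊(56·212)/271⌋ − ⌊(55·212)/271⌋ = ⌊11872/271⌋ − ⌊11660/271⌋ = 43 − 43 = 0
n=56: ⌊(57·212)/271⌋ − ⌊(56·212)/271⌋ = ⌊12084/271⌋ − ⌊11872/271⌋ = 44 − 43 = 1
n=57: ⌊(58·212)/271⌋ − ⌊(57·212)/271⌋ = ⌊12296/271⌋ − ⌊12084/271⌋ = 45 − 44 = 1
n=58: ⌊(59·212)/271⌋ − ⌊(58·212)/271⌋ = ⌊12508/271⌋ − ⌊12296/271⌋ = 46 − 45 = 1
n=59: ⌊(60·212)/271⌋ − ⌊(59·212)/271⌋ = ⌊12720/271⌋ − ⌊12508/271⌋ = 46 − 46 = 0
n=60: ⌊(61·212)/271⌋ − ⌊(60·212)/271⌋ = ⌊12932/271⌋ − ⌊12720/271⌋ = 47 − 46 = 1
n=61: ⌊(62·212)/271⌋ − ⌊(61·212)/271⌋ = ⌊13144/271⌋ − ⌊12932/271⌋ = 48 − 47 = 1
n=62: ⌊(63·212)/271⌋ − ⌊(62·212)/271⌋ = ⌊13356/271⌋ − ⌊13144/271⌋ = 49 − 48 = 1
n=63: ⌊(64·212)/271⌋ − ⌊(63·212)/271⌋ = ⌊13568/271⌋ − ⌊13356/271⌋ = 50 − 49 = 1
n=64: ⌊(65·212)/271⌋ − ⌊(64·212)/271⌋ = ⌊13780/271⌋ − ⌊13568/271⌋ = 50 − 50 = 0
n=65: ⌊(66·212)/271⌋ − ⌊(65·212)/271⌋ = ⌊13992/271⌋ − ⌊13780/271⌋ = 51 − 50 = 1
n=66: ⌊(67·212)/271⌋ − ⌊(66·212)/271⌋ = ⌊14204/271⌋ − ⌊13992/271⌋ = 52 − 51 = 1
n=67: ⌊(68·212)/271⌋ − ⌊(67·212)/271⌋ = ⌊14416/271⌋ − ⌊14204/271⌋ = 53 − 52 = 1
n=68: ⌊(69·212)/271⌋ − ⌊(68·212)/271⌋ = ⌊14628/271⌋ − ⌊14416/271⌋ = 53 − 53 = 0
n=69: ⌊(70·212)/271⌋ − ⌊(69·212)/271⌋ = ⌊14840/271⌋ − ⌊14628/271⌋ = 54 − 53 = 1
n=70: ⌊(71·212)/271⌋ − ⌊(70·212)/271⌋ = ⌊15052/271⌋ − ⌊14840/271⌋ = 55 − 54 = 1
n=71: ⌊(72·212)/271⌋ − ⌊(71·212)/271⌋ = ⌊15264/271⌋ − ⌊15052/271⌋ = 56 − 55 = 1
n=72: ⌊(73·212)/271⌋ − ⌊(72·212)/271⌋ = ⌊15476/271⌋ − ⌊15264/271⌋ = 57 − 56 = 1
n=73: ⌊(74·212)/271⌋ − ⌊(73·212)/271⌋ = ⌊15688/271⌋ − ⌊15476/271⌋ = 57 − 57 = 0
n=74: ⌊(75·212)/271⌋ − ⌊(74·212)/271⌋ = ⌊15900/271⌋ − ⌊15688/271⌋ = 58 − 57 = 1
n=75: ⌊(76·212)/271⌋ − ⌊(75·212)/271⌋ = ⌊16112/271⌋ − ⌊15900/271⌋ = 59 − 58 = 1
n=76: ⌊(77·212)/271⌋ − ⌊(76·212)/271⌋ = ⌊16324/271⌋ − ⌊16112/271⌋ = 60 − 59 = 1
n=77: ⌊(78·212)/271⌋ − ⌊(77·212)/271⌋ = ⌊16536/271⌋ − ⌊16324/271⌋ = 61 − 60 = 1
n=78: ⌊(79·212)/271⌋ − ⌊(78·212)/271⌋ = ⌊16748/271⌋ − ⌊16536/271⌋ = 61 − 61 = 0
n=79: ⌊(80·212)/271⌋ − ⌊(79·212)/271⌋ = ⌊16960/271⌋ − ⌊16748/271⌋ = 62 − 61 = 1
n=80: ⌊(81·212)/271⌋ − ⌊(80·212)/271⌋ = ⌊17172/271⌋ − ⌊16960/271⌋ = 63 − 62 = 1
n=81: ⌊(82·212)/271⌋ − ⌊(81·212)/271⌋ = ⌊17384/271⌋ − ⌊17172/271⌋ = 64 − 63 = 1
n=82: ⌊(83·212)/271⌋ − ⌊(82·212)/271⌋ = ⌊17596/271⌋ − ⌊17384/271⌋ = 64 − 64 = 0
n=83: ⌊(84·212)/271⌋ − ⌊(83·212)/271⌋ = ⌊17808/271⌋ − ⌊17596/271⌋ = 65 − 64 = 1
n=84: ⌊(85·212)/271⌋ − ⌊(84·212)/271⌋ = ⌊18020/271⌋ − ⌊17808/271⌋ = 66 − 65 = 1
n=85: ⌊(86·212)/271⌋ − ⌊(85·212)/271⌋ = ⌊18232/271⌋ − ⌊18020/271⌋ = 67 − 66 = 1
n=86: ⌊(87·212)/271⌋ − ⌊(86·212)/271⌋ = ⌊18444/271⌋ − ⌊18232/271⌋ = 68 − 67 = 1
n=87: ⌊(88·212)/271⌋ − ⌊(87·212)/271⌋ = ⌊18656/271⌋ − ⌊18444/271⌋ = 68 − 68 = 0
n=88: ⌊(89·212)/271⌋ − ⌊(88·212)/271⌋ = ⌊18868/271⌋ − ⌊18656/271⌋ = 69 − 68 = 1
n=89: ⌊(90·212)/271⌋ − ⌊(89·212)/271⌋ = ⌊19080/271⌋ − ⌊18868/271⌋ = 70 − 69 = 1
n=90: ⌊(91·212)/271⌋ − ⌊(90·212)/271⌋ = ⌊19292/271⌋ − ⌊19080/271⌋ = 71 − 70 = 1
n=91: ⌊(92·212)/271⌋ − ⌊(91·212)/271⌋ = ⌊19504/271⌋ − ⌊19292/271⌋ = 71 − 71 = 0
n=92: ⌊(93·212)/271⌋ − ⌊(92·212)/271⌋ = ⌊19716/271⌋ − ⌊19504/271⌋ = 72 − 71 = 1
n=93: ⌊(94·212)/271⌋ − ⌊(93·212)/271⌋ = ⌊19928/271⌋ − ⌊19716/271⌋ = 73 − 72 = 1
n=94: ⌊(95·212)/271⌋ − ⌊(94·212)/271⌋ = ⌊20140/271⌋ − ⌊19928/271⌋ = 74 − 73 = 1
n=95: ⌊(96·212)/271⌋ − ⌊(95·212)/271⌋ = ⌊20352/271⌋ − ⌊20140/271⌋ = 75 − 74 = 1
n=96: ⌊(97·212)/271⌋ − ⌊(96·212)/271⌋ = ⌊20564/271⌋ − ⌊20352/271⌋ = 75 − 75 = 0
n=97: ⌊(98·212)/271⌋ − ⌊(97·212)/271⌋ = ⌊20776/271⌋ − ⌊20564/271⌋ = 76 − 75 = 1
n=98: ⌊(99·212)/271⌋ − ⌊(98·212)/271⌋ = ⌊20988/271⌋ − ⌊20776/271⌋ = 77 − 76 = 1
n=99: ⌊(100·212)/271⌋ − ⌊(99·212)/271⌋ = ⌊21200/271⌋ − ⌊20988/271⌋ = 78 − 77 = 1
n=100: ⌊(101·212)/271⌋ − ⌊(100·212)/271⌋ = ⌊21412/271⌋ − ⌊21200/271⌋ = 79 − 78 = 1
n=101: ⌊(102·212)/271⌋ − ⌊(101·212)/271⌋ = ⌊21624/271⌋ − ⌊21412/271⌋ = 79 − 79 = 0
n=102: ⌊(103·212)/271⌋ − ⌊(102·212)/271⌋ = ⌊21836/271⌋ − ⌊21624/271⌋ = 80 − 79 = 1
n=103: ⌊(104·212)/271⌋ − ⌊(103·212)/271⌋ = ⌊22048/271⌋ − ⌊21836/271⌋ = 81 − 80 = 1

01110111101110111101110111101111011101111011101111011110111011110111011110111101110111101110111101111011
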